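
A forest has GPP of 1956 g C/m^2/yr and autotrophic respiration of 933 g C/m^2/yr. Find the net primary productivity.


NPP = GPP - Ra = 1956 - 933 = 1023 g C/m^2/yr

1023 g C/m^2/yr


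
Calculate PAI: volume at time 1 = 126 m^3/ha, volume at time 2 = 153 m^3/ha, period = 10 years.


PAI = (V2 - V1) / period = (153 - 126) / 10 = 27 / 10 = 2.70 m^3/ha/yr

2.70 m^3/ha/yr


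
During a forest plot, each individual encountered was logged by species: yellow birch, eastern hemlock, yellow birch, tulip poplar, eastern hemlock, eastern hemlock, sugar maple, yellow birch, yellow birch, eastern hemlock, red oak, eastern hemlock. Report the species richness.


Total individuals logged = 12
Distinct species (count of individuals): yellow birch (4), eastern hemlock (5), tulip poplar (1), sugar maple (1), red oak (1)
Species richness = number of distinct species = 5

5


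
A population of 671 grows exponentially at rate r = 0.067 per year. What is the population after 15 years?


r*t = 0.067 * 15 = 1.005
exp(1.005) = 2.73191
N = 671 * 2.73191 = 1833.11 ≈ 1833

1833


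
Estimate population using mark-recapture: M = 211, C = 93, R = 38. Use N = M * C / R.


N = M * C / R = 211 * 93 / 38 = 19623 / 38 = 516.39 ≈ 516

516 individuals


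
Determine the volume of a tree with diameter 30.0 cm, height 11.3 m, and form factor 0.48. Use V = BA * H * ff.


(D/200)^2 = (30.0/200)^2 = 0.15^2 = 0.0225
BA = 3.141593 * 0.0225 = 0.0706858 m^2
V = 0.0706858 * 11.3 * 0.48 = 0.383400 ≈ 0.383 m^3

0.383 m^3


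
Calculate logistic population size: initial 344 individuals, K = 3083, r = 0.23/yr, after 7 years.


(K - N0)/N0 = (3083 - 344)/344 = 2739/344 = 7.96221
r*t = 0.23 * 7 = 1.61; exp(-1.61) = 0.199888
7.96221 * 0.199888 = 1.59155
1 + 1.59155 = 2.59155
N = 3083 / 2.59155 = 1189.64 ≈ 1190

1190


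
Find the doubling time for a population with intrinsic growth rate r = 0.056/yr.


td = ln(2) / 0.056 = 0.693147 / 0.056 = 12.3776 ≈ 12.4 years

12.4 years


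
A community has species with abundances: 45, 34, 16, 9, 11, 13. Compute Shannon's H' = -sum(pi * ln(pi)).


Total N = 45 + 34 + 16 + 9 + 11 + 13 = 128
Per-species terms:
  p = 45/128 = 0.351563; ln(p) = -1.045366; p*ln(p) = 0.351563 * (-1.045366) = -0.367512
  p = 34/128 = 0.265625; ln(p) = -1.325670; p*ln(p) = 0.265625 * (-1.325670) = -0.352131
  p = 16/128 = 0.125000; ln(p) = -2.079442; p*ln(p) = 0.125000 * (-2.079442) = -0.259930
  p = 9/128 = 0.070313; ln(p) = -2.654799; p*ln(p) = 0.070313 * (-2.654799) = -0.186667
  p = 11/128 = 0.085938; ln(p) = -2.454129; p*ln(p) = 0.085938 * (-2.454129) = -0.210903
  p = 13/128 = 0.101563; ln(p) = -2.287076; p*ln(p) = 0.101563 * (-2.287076) = -0.232282
sum(p*ln(p)) = (-0.367512) + (-0.352131) + (-0.259930) + (-0.186667) + (-0.210903) + (-0.232282) = -1.609425
H' = -(-1.609425) = 1.609425 ≈ 1.6094

1.6094


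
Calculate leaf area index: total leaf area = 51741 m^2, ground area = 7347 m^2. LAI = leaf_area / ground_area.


LAI = 51741 / 7347 = 7.0425 ≈ 7.04

7.04


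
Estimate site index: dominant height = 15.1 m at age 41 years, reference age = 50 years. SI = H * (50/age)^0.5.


50/41 = 1.21951
(1.21951)^0.5 = 1.10431
SI = 15.1 * 1.10431 = 16.6751 ≈ 16.7 m

16.7 m


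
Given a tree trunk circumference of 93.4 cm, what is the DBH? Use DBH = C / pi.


DBH = C / pi = 93.4 / 3.141593 = 29.7301 ≈ 29.73 cm

29.73 cm


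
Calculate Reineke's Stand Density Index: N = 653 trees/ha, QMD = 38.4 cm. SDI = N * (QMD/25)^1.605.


QMD/25 = 38.4/25 = 1.536
(1.536)^1.605 = exp(1.605 * ln(1.536)) = exp(1.605 * 0.429182) = exp(0.688837) = 1.99140
SDI = 653 * 1.99140 = 1300.38 ≈ 1300

1300


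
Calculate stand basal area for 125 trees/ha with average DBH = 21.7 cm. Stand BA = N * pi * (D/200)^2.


(D/200)^2 = (21.7/200)^2 = 0.1085^2 = 0.01177225
Individual BA = 3.141593 * 0.01177225 = 0.0369836 m^2
Stand BA = 125 * 0.0369836 = 4.62295 ≈ 4.62 m^2/ha

4.62 m^2/ha


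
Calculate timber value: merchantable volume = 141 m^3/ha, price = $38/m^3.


Value = 141 * 38 = $5358/ha

$5358/ha


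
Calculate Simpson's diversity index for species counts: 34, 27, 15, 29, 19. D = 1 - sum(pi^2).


Total N = 34 + 27 + 15 + 29 + 19 = 124
Per-species terms:
  p = 34/124 = 0.274194; p^2 = 0.274194^2 = 0.075182
  p = 27/124 = 0.217742; p^2 = 0.217742^2 = 0.047412
  p = 15/124 = 0.120968; p^2 = 0.120968^2 = 0.014633
  p = 29/124 = 0.233871; p^2 = 0.233871^2 = 0.054696
  p = 19/124 = 0.153226; p^2 = 0.153226^2 = 0.023478
sum(p^2) = 0.075182 + 0.047412 + 0.014633 + 0.054696 + 0.023478 = 0.215401
D = 1 - 0.215401 = 0.784599 ≈ 0.7846

0.7846


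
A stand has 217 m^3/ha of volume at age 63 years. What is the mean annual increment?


MAI = 217 / 63 = 3.4444 ≈ 3.44 m^3/ha/yr

3.44 m^3/ha/yr


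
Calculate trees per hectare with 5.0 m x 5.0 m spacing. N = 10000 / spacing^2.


N = 10000 / 5.0^2 = 10000 / 25 = 400.000 ≈ 400 trees/ha

400 trees/ha


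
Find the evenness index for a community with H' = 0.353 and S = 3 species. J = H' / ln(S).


ln(3) = 1.09861
J = H' / ln(S) = 0.353 / 1.09861 = 0.321315 ≈ 0.3213

0.3213


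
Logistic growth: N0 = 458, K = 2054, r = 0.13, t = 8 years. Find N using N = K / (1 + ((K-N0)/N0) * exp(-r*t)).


(K - N0)/N0 = (2054 - 458)/458 = 1596/458 = 3.48472
r*t = 0.13 * 8 = 1.04; exp(-1.04) = 0.353455
3.48472 * 0.353455 = 1.23169
1 + 1.23169 = 2.23169
N = 2054 / 2.23169 = 920.379 ≈ 920

920


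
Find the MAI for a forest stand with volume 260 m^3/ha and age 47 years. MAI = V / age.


MAI = 260 / 47 = 5.5319 ≈ 5.53 m^3/ha/yr

5.53 m^3/ha/yr


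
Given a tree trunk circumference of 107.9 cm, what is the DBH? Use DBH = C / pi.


DBH = C / pi = 107.9 / 3.141593 = 34.3456 ≈ 34.35 cm

34.35 cm


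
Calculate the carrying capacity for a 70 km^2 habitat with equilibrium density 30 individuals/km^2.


K = 30 * 70 = 2100 individuals

2100 individuals


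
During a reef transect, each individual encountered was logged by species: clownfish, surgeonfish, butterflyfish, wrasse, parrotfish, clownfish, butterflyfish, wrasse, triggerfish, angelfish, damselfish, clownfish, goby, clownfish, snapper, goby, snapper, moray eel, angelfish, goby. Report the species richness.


Total individuals logged = 20
Distinct species (count of individuals): clownfish (4), surgeonfish (1), butterflyfish (2), wrasse (2), parrotfish (1), triggerfish (1), angelfish (2), damselfish (1), goby (3), snapper (2), moray eel (1)
Species richness = number of distinct species = 11

11


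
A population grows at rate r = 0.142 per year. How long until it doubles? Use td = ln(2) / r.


td = ln(2) / 0.142 = 0.693147 / 0.142 = 4.88132 ≈ 4.9 years

4.9 years


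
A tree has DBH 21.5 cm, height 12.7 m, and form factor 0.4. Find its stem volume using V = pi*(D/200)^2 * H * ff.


(D/200)^2 = (21.5/200)^2 = 0.1075^2 = 0.01155625
BA = 3.141593 * 0.01155625 = 0.0363050 m^2
V = 0.0363050 * 12.7 * 0.4 = 0.184429 ≈ 0.184 m^3

0.184 m^3


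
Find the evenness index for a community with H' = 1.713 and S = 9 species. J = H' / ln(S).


ln(9) = 2.19722
J = H' / ln(S) = 1.713 / 2.19722 = 0.779622 ≈ 0.7796

0.7796


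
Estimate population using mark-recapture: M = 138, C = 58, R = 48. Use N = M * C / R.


N = M * C / R = 138 * 58 / 48 = 8004 / 48 = 166.75 ≈ 167

167 individuals


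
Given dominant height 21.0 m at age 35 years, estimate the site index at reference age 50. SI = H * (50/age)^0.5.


50/35 = 1.42857
(1.42857)^0.5 = 1.19523
SI = 21.0 * 1.19523 = 25.0998 ≈ 25.1 m

25.1 m


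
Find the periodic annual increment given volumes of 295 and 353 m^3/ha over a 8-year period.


PAI = (V2 - V1) / period = (353 - 295) / 8 = 58 / 8 = 7.25 m^3/ha/yr

7.25 m^3/ha/yr


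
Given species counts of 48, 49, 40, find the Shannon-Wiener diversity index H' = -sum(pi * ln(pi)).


Total N = 48 + 49 + 40 = 137
Per-species terms:
  p = 48/137 = 0.350365; ln(p) = -1.048780; p*ln(p) = 0.350365 * (-1.048780) = -0.367456
  p = 49/137 = 0.357664; ln(p) = -1.028161; p*ln(p) = 0.357664 * (-1.028161) = -0.367736
  p = 40/137 = 0.291971; ln(p) = -1.231101; p*ln(p) = 0.291971 * (-1.231101) = -0.359446
sum(p*ln(p)) = (-0.367456) + (-0.367736) + (-0.359446) = -1.094638
H' = -(-1.094638) = 1.094638 ≈ 1.0946

1.0946


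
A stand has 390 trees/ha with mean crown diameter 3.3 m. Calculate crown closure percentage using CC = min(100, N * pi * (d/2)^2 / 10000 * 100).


(d/2)^2 = (3.3/2)^2 = 1.65^2 = 2.7225
Crown area = 3.141593 * 2.7225 = 8.55299 m^2
N * area / 10000 * 100 = 390 * 8.55299 / 10000 * 100 = 33.3567
CC = min(100, 33.3567) = 33.3567 ≈ 33.4%

33.4%


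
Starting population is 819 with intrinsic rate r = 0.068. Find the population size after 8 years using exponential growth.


r*t = 0.068 * 8 = 0.544
exp(0.544) = 1.72288
N = 819 * 1.72288 = 1411.04 ≈ 1411

1411


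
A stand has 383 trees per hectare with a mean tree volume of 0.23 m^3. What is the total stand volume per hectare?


V_stand = 383 * 0.23 = 88.09 ≈ 88.1 m^3/ha

88.1 m^3/ha


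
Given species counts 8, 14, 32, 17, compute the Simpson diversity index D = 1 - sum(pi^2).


Total N = 8 + 14 + 32 + 17 = 71
Per-species terms:
  p = 8/71 = 0.112676; p^2 = 0.112676^2 = 0.012696
  p = 14/71 = 0.197183; p^2 = 0.197183^2 = 0.038881
  p = 32/71 = 0.450704; p^2 = 0.450704^2 = 0.203134
  p = 17/71 = 0.239437; p^2 = 0.239437^2 = 0.057330
sum(p^2) = 0.012696 + 0.038881 + 0.203134 + 0.057330 = 0.312041
D = 1 - 0.312041 = 0.687959 ≈ 0.6880

0.6880


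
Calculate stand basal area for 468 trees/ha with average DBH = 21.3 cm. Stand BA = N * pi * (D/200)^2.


(D/200)^2 = (21.3/200)^2 = 0.1065^2 = 0.01134225
Individual BA = 3.141593 * 0.01134225 = 0.0356327 m^2
Stand BA = 468 * 0.0356327 = 16.6761 ≈ 16.68 m^2/ha

16.68 m^2/ha


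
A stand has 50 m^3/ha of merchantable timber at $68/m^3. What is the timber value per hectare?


Value = 50 * 68 = $3400/ha

$3400/ha


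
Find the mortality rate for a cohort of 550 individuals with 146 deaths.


Mortality rate = 146 / 550 = 0.265455 ≈ 0.2655

0.2655


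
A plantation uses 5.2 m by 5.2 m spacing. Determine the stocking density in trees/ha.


N = 10000 / 5.2^2 = 10000 / 27.04 = 369.822 ≈ 370 trees/ha

370 trees/ha


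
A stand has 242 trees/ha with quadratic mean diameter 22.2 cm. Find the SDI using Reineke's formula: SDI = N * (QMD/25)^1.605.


QMD/25 = 22.2/25 = 0.888
(0.888)^1.605 = exp(1.605 * ln(0.888)) = exp(1.605 * (-0.118784)) = exp(-0.190648) = 0.826423
SDI = 242 * 0.826423 = 199.994 ≈ 200

200


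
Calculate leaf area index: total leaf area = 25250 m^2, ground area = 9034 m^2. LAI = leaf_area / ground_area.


LAI = 25250 / 9034 = 2.794997 ≈ 2.79

2.79


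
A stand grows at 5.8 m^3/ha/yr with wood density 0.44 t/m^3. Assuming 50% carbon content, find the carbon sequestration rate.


C = 5.8 * 0.44 * 0.5 = 1.276 ≈ 1.28 t C/ha/yr

1.28 t C/ha/yr


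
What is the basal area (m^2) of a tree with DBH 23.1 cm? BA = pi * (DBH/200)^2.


D/200 = 23.1/200 = 0.1155 m
(D/200)^2 = 0.1155^2 = 0.01334025
BA = 3.141593 * 0.01334025 = 0.0419096 ≈ 0.0419 m^2

0.0419 m^2


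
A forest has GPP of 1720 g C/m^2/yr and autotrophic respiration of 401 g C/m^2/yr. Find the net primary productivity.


NPP = GPP - Ra = 1720 - 401 = 1319 g C/m^2/yr

1319 g C/m^2/yr


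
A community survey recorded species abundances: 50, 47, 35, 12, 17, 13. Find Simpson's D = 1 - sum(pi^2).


Total N = 50 + 47 + 35 + 12 + 17 + 13 = 174
Per-species terms:
  p = 50/174 = 0.287356; p^2 = 0.287356^2 = 0.082573
  p = 47/174 = 0.270115; p^2 = 0.270115^2 = 0.072962
  p = 35/174 = 0.201149; p^2 = 0.201149^2 = 0.040461
  p = 12/174 = 0.068966; p^2 = 0.068966^2 = 0.004756
  p = 17/174 = 0.097701; p^2 = 0.097701^2 = 0.009545
  p = 13/174 = 0.074713; p^2 = 0.074713^2 = 0.005582
sum(p^2) = 0.082573 + 0.072962 + 0.040461 + 0.004756 + 0.009545 + 0.005582 = 0.215879
D = 1 - 0.215879 = 0.784121 ≈ 0.7841

0.7841


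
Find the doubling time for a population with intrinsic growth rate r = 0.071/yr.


td = ln(2) / 0.071 = 0.693147 / 0.071 = 9.76263 ≈ 9.8 years

9.8 years


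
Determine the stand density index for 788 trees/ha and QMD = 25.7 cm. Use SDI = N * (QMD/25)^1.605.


QMD/25 = 25.7/25 = 1.028
(1.028)^1.605 = exp(1.605 * ln(1.028)) = exp(1.605 * 0.0276152) = exp(0.0443224) = 1.04532
SDI = 788 * 1.04532 = 823.712 ≈ 824

824


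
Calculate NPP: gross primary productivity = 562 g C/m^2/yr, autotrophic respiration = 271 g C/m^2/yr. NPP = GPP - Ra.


NPP = GPP - Ra = 562 - 271 = 291 g C/m^2/yr

291 g C/m^2/yr


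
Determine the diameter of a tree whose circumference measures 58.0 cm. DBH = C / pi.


DBH = C / pi = 58.0 / 3.141593 = 18.4620 ≈ 18.46 cm

18.46 cm


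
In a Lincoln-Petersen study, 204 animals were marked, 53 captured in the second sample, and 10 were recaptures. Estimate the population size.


N = M * C / R = 204 * 53 / 10 = 10812 / 10 = 1081.20 ≈ 1081

1081 individuals


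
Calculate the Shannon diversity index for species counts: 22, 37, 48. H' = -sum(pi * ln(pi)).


Total N = 22 + 37 + 48 = 107
Per-species terms:
  p = 22/107 = 0.205607; ln(p) = -1.581789; p*ln(p) = 0.205607 * (-1.581789) = -0.325227
  p = 37/107 = 0.345794; ln(p) = -1.061912; p*ln(p) = 0.345794 * (-1.061912) = -0.367203
  p = 48/107 = 0.448598; ln(p) = -0.801628; p*ln(p) = 0.448598 * (-0.801628) = -0.359609
sum(p*ln(p)) = (-0.325227) + (-0.367203) + (-0.359609) = -1.052039
H' = -(-1.052039) = 1.052039 ≈ 1.0520

1.0520


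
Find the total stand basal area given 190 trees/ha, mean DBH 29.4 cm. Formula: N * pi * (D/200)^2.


(D/200)^2 = (29.4/200)^2 = 0.147^2 = 0.021609
Individual BA = 3.141593 * 0.021609 = 0.0678867 m^2
Stand BA = 190 * 0.0678867 = 12.8985 ≈ 12.90 m^2/ha

12.90 m^2/ha


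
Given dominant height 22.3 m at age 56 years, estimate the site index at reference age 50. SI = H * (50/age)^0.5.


50/56 = 0.892857
(0.892857)^0.5 = 0.944911
SI = 22.3 * 0.944911 = 21.0715 ≈ 21.1 m

21.1 m


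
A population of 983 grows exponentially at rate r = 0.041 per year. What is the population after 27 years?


r*t = 0.041 * 27 = 1.107
exp(1.107) = 3.02527
N = 983 * 3.02527 = 2973.84 ≈ 2974

2974


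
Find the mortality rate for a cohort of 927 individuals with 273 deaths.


Mortality rate = 273 / 927 = 0.294498 ≈ 0.2945

0.2945


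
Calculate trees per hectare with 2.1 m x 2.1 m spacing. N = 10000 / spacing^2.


N = 10000 / 2.1^2 = 10000 / 4.41 = 2267.57 ≈ 2268 trees/ha

2268 trees/ha


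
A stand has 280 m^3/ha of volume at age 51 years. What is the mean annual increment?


MAI = 280 / 51 = 5.4902 ≈ 5.49 m^3/ha/yr

5.49 m^3/ha/yr


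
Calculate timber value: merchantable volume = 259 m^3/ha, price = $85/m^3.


Value = 259 * 85 = $22015/ha

$22015/ha


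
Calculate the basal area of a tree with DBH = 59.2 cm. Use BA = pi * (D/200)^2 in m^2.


D/200 = 59.2/200 = 0.296 m
(D/200)^2 = 0.296^2 = 0.087616
BA = 3.141593 * 0.087616 = 0.275254 ≈ 0.2753 m^2

0.2753 m^2


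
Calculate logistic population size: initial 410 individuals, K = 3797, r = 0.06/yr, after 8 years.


(K - N0)/N0 = (3797 - 410)/410 = 3387/410 = 8.26098
r*t = 0.06 * 8 = 0.48; exp(-0.48) = 0.618783
8.26098 * 0.618783 = 5.11175
1 + 5.11175 = 6.11175
N = 3797 / 6.11175 = 621.262 ≈ 621

621


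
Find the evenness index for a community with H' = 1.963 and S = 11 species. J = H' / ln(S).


ln(11) = 2.39790
J = H' / ln(S) = 1.963 / 2.39790 = 0.818633 ≈ 0.8186

0.8186


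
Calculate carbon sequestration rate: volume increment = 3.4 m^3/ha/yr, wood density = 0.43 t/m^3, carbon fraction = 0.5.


C = 3.4 * 0.43 * 0.5 = 0.731 ≈ 0.73 t C/ha/yr

0.73 t C/ha/yr


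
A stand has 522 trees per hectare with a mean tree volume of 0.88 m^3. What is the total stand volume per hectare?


V_stand = 522 * 0.88 = 459.36 ≈ 459.4 m^3/ha

459.4 m^3/ha


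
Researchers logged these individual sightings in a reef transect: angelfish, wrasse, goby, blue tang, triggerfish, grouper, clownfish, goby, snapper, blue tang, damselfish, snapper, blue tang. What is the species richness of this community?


Total individuals logged = 13
Distinct species (count of individuals): angelfish (1), wrasse (1), goby (2), blue tang (3), triggerfish (1), grouper (1), clownfish (1), snapper (2), damselfish (1)
Species richness = number of distinct species = 9

9


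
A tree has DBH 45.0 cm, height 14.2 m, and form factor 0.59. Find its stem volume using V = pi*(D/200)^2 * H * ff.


(D/200)^2 = (45.0/200)^2 = 0.225^2 = 0.050625
BA = 3.141593 * 0.050625 = 0.159043 m^2
V = 0.159043 * 14.2 * 0.59 = 1.33246 ≈ 1.332 m^3

1.332 m^3


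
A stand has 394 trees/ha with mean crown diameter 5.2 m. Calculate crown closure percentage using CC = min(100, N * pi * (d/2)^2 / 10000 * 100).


(d/2)^2 = (5.2/2)^2 = 2.6^2 = 6.76
Crown area = 3.141593 * 6.76 = 21.2372 m^2
N * area / 10000 * 100 = 394 * 21.2372 / 10000 * 100 = 83.6746
CC = min(100, 83.6746) = 83.6746 ≈ 83.7%

83.7%


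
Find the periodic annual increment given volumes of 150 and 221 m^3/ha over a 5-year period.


PAI = (V2 - V1) / period = (221 - 150) / 5 = 71 / 5 = 14.20 m^3/ha/yr

14.20 m^3/ha/yr


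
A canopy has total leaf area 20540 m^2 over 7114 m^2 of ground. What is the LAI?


LAI = 20540 / 7114 = 2.8873 ≈ 2.89

2.89


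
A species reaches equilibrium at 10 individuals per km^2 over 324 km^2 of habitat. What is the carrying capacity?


K = 10 * 324 = 3240 individuals

3240 individuals


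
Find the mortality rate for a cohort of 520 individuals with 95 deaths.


Mortality rate = 95 / 520 = 0.182692 ≈ 0.1827

0.1827


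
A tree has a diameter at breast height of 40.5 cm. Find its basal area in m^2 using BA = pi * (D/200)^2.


D/200 = 40.5/200 = 0.2025 m
(D/200)^2 = 0.2025^2 = 0.04100625
BA = 3.141593 * 0.04100625 = 0.128825 ≈ 0.1288 m^2

0.1288 m^2


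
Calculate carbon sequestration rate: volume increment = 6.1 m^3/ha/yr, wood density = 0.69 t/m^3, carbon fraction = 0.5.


C = 6.1 * 0.69 * 0.5 = 2.1045 ≈ 2.10 t C/ha/yr

2.10 t C/ha/yr


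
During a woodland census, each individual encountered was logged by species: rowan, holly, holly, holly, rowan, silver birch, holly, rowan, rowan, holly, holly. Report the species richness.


Total individuals logged = 11
Distinct species (count of individuals): rowan (4), holly (6), silver birch (1)
Species richness = number of distinct species = 3

3


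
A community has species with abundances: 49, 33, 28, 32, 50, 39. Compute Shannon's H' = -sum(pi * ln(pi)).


Total N = 49 + 33 + 28 + 32 + 50 + 39 = 231
Per-species terms:
  p = 49/231 = 0.212121; ln(p) = -1.550598; p*ln(p) = 0.212121 * (-1.550598) = -0.328914
  p = 33/231 = 0.142857; ln(p) = -1.945911; p*ln(p) = 0.142857 * (-1.945911) = -0.277987
  p = 28/231 = 0.121212; ln(p) = -2.110214; p*ln(p) = 0.121212 * (-2.110214) = -0.255783
  p = 32/231 = 0.138528; ln(p) = -1.976683; p*ln(p) = 0.138528 * (-1.976683) = -0.273826
  p = 50/231 = 0.216450; ln(p) = -1.530396; p*ln(p) = 0.216450 * (-1.530396) = -0.331254
  p = 39/231 = 0.168831; ln(p) = -1.778857; p*ln(p) = 0.168831 * (-1.778857) = -0.300326
sum(p*ln(p)) = (-0.328914) + (-0.277987) + (-0.255783) + (-0.273826) + (-0.331254) + (-0.300326) = -1.768090
H' = -(-1.768090) = 1.768090 ≈ 1.7681

1.7681


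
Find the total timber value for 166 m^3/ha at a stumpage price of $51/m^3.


Value = 166 * 51 = $8466/ha

$8466/ha


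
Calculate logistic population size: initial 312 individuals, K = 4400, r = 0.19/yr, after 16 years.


(K - N0)/N0 = (4400 - 312)/312 = 4088/312 = 13.1026
r*t = 0.19 * 16 = 3.04; exp(-3.04) = 0.0478349
13.1026 * 0.0478349 = 0.626762
1 + 0.626762 = 1.62676
N = 4400 / 1.62676 = 2704.76 ≈ 2705

2705


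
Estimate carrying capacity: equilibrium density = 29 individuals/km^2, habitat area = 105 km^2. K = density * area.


K = 29 * 105 = 3045 individuals

3045 individuals


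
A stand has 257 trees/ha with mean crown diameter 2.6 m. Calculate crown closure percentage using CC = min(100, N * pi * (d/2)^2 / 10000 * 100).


(d/2)^2 = (2.6/2)^2 = 1.3^2 = 1.69
Crown area = 3.141593 * 1.69 = 5.30929 m^2
N * area / 10000 * 100 = 257 * 5.30929 / 10000 * 100 = 13.6449
CC = min(100, 13.6449) = 13.6449 ≈ 13.6%

13.6%


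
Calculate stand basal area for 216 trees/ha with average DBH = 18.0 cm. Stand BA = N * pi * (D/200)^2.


(D/200)^2 = (18.0/200)^2 = 0.09^2 = 0.0081
Individual BA = 3.141593 * 0.0081 = 0.0254469 m^2
Stand BA = 216 * 0.0254469 = 5.49653 ≈ 5.50 m^2/ha

5.50 m^2/ha


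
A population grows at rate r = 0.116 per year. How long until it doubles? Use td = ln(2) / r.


td = ln(2) / 0.116 = 0.693147 / 0.116 = 5.97541 ≈ 6.0 years

6.0 years


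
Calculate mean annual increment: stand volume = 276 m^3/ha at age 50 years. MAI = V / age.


MAI = 276 / 50 = 5.52 m^3/ha/yr

5.52 m^3/ha/yr


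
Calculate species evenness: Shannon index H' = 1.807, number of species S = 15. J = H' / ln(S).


ln(15) = 2.70805
J = H' / ln(S) = 1.807 / 2.70805 = 0.667270 ≈ 0.6673

0.6673


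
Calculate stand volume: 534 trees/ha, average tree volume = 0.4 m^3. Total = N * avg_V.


V_stand = 534 * 0.4 = 213.6 m^3/ha

213.6 m^3/ha


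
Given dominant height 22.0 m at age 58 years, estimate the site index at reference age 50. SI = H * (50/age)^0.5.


50/58 = 0.862069
(0.862069)^0.5 = 0.928477
SI = 22.0 * 0.928477 = 20.4265 ≈ 20.4 m

20.4 m


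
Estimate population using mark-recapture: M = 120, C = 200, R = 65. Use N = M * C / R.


N = M * C / R = 120 * 200 / 65 = 24000 / 65 = 369.23 ≈ 369

369 individuals


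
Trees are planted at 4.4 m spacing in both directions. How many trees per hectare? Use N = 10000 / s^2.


N = 10000 / 4.4^2 = 10000 / 19.36 = 516.529 ≈ 517 trees/ha

517 trees/ha


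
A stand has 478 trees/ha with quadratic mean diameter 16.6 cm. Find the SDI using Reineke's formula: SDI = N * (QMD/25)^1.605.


QMD/25 = 16.6/25 = 0.664
(0.664)^1.605 = exp(1.605 * ln(0.664)) = exp(1.605 * (-0.409473)) = exp(-0.657204) = 0.518298
SDI = 478 * 0.518298 = 247.746 ≈ 248

248


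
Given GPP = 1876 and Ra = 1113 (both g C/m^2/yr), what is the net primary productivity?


NPP = GPP - Ra = 1876 - 1113 = 763 g C/m^2/yr

763 g C/m^2/yr


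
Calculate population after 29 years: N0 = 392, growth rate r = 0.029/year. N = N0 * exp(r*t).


r*t = 0.029 * 29 = 0.841
exp(0.841) = 2.31868
N = 392 * 2.31868 = 908.923 ≈ 909

909


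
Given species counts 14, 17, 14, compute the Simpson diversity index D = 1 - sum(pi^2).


Total N = 14 + 17 + 14 = 45
Per-species terms:
  p = 14/45 = 0.311111; p^2 = 0.311111^2 = 0.096790
  p = 17/45 = 0.377778; p^2 = 0.377778^2 = 0.142716
  p = 14/45 = 0.311111; p^2 = 0.311111^2 = 0.096790
sum(p^2) = 0.096790 + 0.142716 + 0.096790 = 0.336296
D = 1 - 0.336296 = 0.663704 ≈ 0.6637

0.6637


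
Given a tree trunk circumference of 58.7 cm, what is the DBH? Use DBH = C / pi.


DBH = C / pi = 58.7 / 3.141593 = 18.6848 ≈ 18.68 cm

18.68 cm


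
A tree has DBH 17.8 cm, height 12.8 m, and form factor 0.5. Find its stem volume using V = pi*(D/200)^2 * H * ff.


(D/200)^2 = (17.8/200)^2 = 0.089^2 = 0.007921
BA = 3.141593 * 0.007921 = 0.0248846 m^2
V = 0.0248846 * 12.8 * 0.5 = 0.159261 ≈ 0.159 m^3

0.159 m^3


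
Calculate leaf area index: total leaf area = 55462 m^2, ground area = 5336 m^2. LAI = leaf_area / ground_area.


LAI = 55462 / 5336 = 10.3939 ≈ 10.39

10.39


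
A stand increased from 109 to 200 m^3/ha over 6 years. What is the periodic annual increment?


PAI = (V2 - V1) / period = (200 - 109) / 6 = 91 / 6 = 15.1667 ≈ 15.17 m^3/ha/yr

15.17 m^3/ha/yr


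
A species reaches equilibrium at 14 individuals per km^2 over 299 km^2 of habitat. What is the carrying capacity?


K = 14 * 299 = 4186 individuals

4186 individuals


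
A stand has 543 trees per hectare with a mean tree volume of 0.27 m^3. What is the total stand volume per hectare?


V_stand = 543 * 0.27 = 146.61 ≈ 146.6 m^3/ha

146.6 m^3/ha


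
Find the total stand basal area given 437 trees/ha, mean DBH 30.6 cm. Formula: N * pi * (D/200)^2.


(D/200)^2 = (30.6/200)^2 = 0.153^2 = 0.023409
Individual BA = 3.141593 * 0.023409 = 0.0735416 m^2
Stand BA = 437 * 0.0735416 = 32.1377 ≈ 32.14 m^2/ha

32.14 m^2/ha


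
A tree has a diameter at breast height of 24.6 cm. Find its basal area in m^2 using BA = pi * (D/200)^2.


D/200 = 24.6/200 = 0.123 m
(D/200)^2 = 0.123^2 = 0.015129
BA = 3.141593 * 0.015129 = 0.0475292 ≈ 0.0475 m^2

0.0475 m^2


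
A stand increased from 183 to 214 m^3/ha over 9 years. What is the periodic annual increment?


PAI = (V2 - V1) / period = (214 - 183) / 9 = 31 / 9 = 3.4444 ≈ 3.44 m^3/ha/yr

3.44 m^3/ha/yr


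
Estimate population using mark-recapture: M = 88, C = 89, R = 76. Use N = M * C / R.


N = M * C / R = 88 * 89 / 76 = 7832 / 76 = 103.05 ≈ 103

103 individuals


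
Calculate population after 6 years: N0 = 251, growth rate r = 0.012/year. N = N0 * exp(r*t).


r*t = 0.012 * 6 = 0.072
exp(0.072) = 1.07466
N = 251 * 1.07466 = 269.740 ≈ 270

270


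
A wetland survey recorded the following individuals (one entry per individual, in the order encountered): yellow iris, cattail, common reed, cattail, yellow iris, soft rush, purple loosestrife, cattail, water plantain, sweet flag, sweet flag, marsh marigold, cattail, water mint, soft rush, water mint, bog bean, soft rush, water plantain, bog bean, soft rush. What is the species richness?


Total individuals logged = 21
Distinct species (count of individuals): yellow iris (2), cattail (4), common reed (1), soft rush (4), purple loosestrife (1), water plantain (2), sweet flag (2), marsh marigold (1), water mint (2), bog bean (2)
Species richness = number of distinct species = 10

10


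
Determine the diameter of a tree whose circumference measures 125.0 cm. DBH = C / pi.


DBH = C / pi = 125.0 / 3.141593 = 39.7887 ≈ 39.79 cm

39.79 cm


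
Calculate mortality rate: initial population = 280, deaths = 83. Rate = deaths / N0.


Mortality rate = 83 / 280 = 0.296429 ≈ 0.2964

0.2964


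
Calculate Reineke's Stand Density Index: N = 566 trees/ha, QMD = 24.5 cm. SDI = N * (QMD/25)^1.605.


QMD/25 = 24.5/25 = 0.98
(0.98)^1.605 = exp(1.605 * ln(0.98)) = exp(1.605 * (-0.0202027)) = exp(-0.0324253) = 0.968095
SDI = 566 * 0.968095 = 547.942 ≈ 548

548


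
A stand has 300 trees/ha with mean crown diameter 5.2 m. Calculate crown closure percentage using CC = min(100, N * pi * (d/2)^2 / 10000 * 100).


(d/2)^2 = (5.2/2)^2 = 2.6^2 = 6.76
Crown area = 3.141593 * 6.76 = 21.2372 m^2
N * area / 10000 * 100 = 300 * 21.2372 / 10000 * 100 = 63.7116
CC = min(100, 63.7116) = 63.7116 ≈ 63.7%

63.7%


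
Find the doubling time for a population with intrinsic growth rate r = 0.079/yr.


td = ln(2) / 0.079 = 0.693147 / 0.079 = 8.77401 ≈ 8.8 years

8.8 years


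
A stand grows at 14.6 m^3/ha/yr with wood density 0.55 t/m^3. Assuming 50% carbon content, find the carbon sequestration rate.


C = 14.6 * 0.55 * 0.5 = 4.015 ≈ 4.02 t C/ha/yr

4.02 t C/ha/yr


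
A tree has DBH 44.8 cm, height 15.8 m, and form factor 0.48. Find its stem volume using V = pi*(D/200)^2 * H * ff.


(D/200)^2 = (44.8/200)^2 = 0.224^2 = 0.050176
BA = 3.141593 * 0.050176 = 0.157633 m^2
V = 0.157633 * 15.8 * 0.48 = 1.19549 ≈ 1.195 m^3

1.195 m^3


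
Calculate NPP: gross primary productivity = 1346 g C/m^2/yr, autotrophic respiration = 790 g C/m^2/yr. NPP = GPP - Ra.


NPP = GPP - Ra = 1346 - 790 = 556 g C/m^2/yr

556 g C/m^2/yr


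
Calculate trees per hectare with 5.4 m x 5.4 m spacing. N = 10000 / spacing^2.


N = 10000 / 5.4^2 = 10000 / 29.16 = 342.936 ≈ 343 trees/ha

343 trees/ha


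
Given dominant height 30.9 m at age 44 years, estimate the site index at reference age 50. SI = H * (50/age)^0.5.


50/44 = 1.13636
(1.13636)^0.5 = 1.06600
SI = 30.9 * 1.06600 = 32.9394 ≈ 32.9 m

32.9 m


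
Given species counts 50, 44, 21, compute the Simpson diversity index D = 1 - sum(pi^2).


Total N = 50 + 44 + 21 = 115
Per-species terms:
  p = 50/115 = 0.434783; p^2 = 0.434783^2 = 0.189036
  p = 44/115 = 0.382609; p^2 = 0.382609^2 = 0.146390
  p = 21/115 = 0.182609; p^2 = 0.182609^2 = 0.033346
sum(p^2) = 0.189036 + 0.146390 + 0.033346 = 0.368772
D = 1 - 0.368772 = 0.631228 ≈ 0.6312

0.6312


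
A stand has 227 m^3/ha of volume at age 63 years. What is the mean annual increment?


MAI = 227 / 63 = 3.6032 ≈ 3.60 m^3/ha/yr

3.60 m^3/ha/yr


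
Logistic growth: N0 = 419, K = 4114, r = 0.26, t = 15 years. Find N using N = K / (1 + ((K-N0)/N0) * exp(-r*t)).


(K - N0)/N0 = (4114 - 419)/419 = 3695/419 = 8.81862
r*t = 0.26 * 15 = 3.9; exp(-3.9) = 0.0202419
8.81862 * 0.0202419 = 0.178506
1 + 0.178506 = 1.17851
N = 4114 / 1.17851 = 3490.85 ≈ 3491

3491


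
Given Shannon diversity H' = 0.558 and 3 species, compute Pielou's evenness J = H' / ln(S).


ln(3) = 1.09861
J = H' / ln(S) = 0.558 / 1.09861 = 0.507915 ≈ 0.5079

0.5079


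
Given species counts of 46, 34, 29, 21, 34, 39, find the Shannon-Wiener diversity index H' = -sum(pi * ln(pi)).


Total N = 46 + 34 + 29 + 21 + 34 + 39 = 203
Per-species terms:
  p = 46/203 = 0.226601; ln(p) = -1.484565; p*ln(p) = 0.226601 * (-1.484565) = -0.336404
  p = 34/203 = 0.167488; ln(p) = -1.786844; p*ln(p) = 0.167488 * (-1.786844) = -0.299275
  p = 29/203 = 0.142857; ln(p) = -1.945911; p*ln(p) = 0.142857 * (-1.945911) = -0.277987
  p = 21/203 = 0.103448; ln(p) = -2.268686; p*ln(p) = 0.103448 * (-2.268686) = -0.234691
  p = 34/203 = 0.167488; ln(p) = -1.786844; p*ln(p) = 0.167488 * (-1.786844) = -0.299275
  p = 39/203 = 0.192118; ln(p) = -1.649646; p*ln(p) = 0.192118 * (-1.649646) = -0.316927
sum(p*ln(p)) = (-0.336404) + (-0.299275) + (-0.277987) + (-0.234691) + (-0.299275) + (-0.316927) = -1.764559
H' = -(-1.764559) = 1.764559 ≈ 1.7646

1.7646


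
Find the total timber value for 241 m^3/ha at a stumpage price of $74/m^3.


Value = 241 * 74 = $17834/ha

$17834/ha


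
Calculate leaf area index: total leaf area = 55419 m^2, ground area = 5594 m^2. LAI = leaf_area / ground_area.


LAI = 55419 / 5594 = 9.9069 ≈ 9.91

9.91


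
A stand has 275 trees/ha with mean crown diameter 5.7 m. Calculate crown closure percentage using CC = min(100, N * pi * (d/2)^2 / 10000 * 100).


(d/2)^2 = (5.7/2)^2 = 2.85^2 = 8.1225
Crown area = 3.141593 * 8.1225 = 25.5176 m^2
N * area / 10000 * 100 = 275 * 25.5176 / 10000 * 100 = 70.1734
CC = min(100, 70.1734) = 70.1734 ≈ 70.2%

70.2%


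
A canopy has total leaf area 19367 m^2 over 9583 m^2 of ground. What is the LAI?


LAI = 19367 / 9583 = 2.0210 ≈ 2.02

2.02


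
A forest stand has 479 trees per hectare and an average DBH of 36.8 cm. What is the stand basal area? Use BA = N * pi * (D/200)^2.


(D/200)^2 = (36.8/200)^2 = 0.184^2 = 0.033856
Individual BA = 3.141593 * 0.033856 = 0.106362 m^2
Stand BA = 479 * 0.106362 = 50.9474 ≈ 50.95 m^2/ha

50.95 m^2/ha


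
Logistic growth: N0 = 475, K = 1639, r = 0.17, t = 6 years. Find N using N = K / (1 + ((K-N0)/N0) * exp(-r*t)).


(K - N0)/N0 = (1639 - 475)/475 = 1164/475 = 2.45053
r*t = 0.17 * 6 = 1.02; exp(-1.02) = 0.360595
2.45053 * 0.360595 = 0.883649
1 + 0.883649 = 1.88365
N = 1639 / 1.88365 = 870.119 ≈ 870

870


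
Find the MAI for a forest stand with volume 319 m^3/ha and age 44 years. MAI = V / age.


MAI = 319 / 44 = 7.25 m^3/ha/yr

7.25 m^3/ha/yr


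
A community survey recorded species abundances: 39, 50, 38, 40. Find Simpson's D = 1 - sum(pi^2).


Total N = 39 + 50 + 38 + 40 = 167
Per-species terms:
  p = 39/167 = 0.233533; p^2 = 0.233533^2 = 0.054538
  p = 50/167 = 0.299401; p^2 = 0.299401^2 = 0.089641
  p = 38/167 = 0.227545; p^2 = 0.227545^2 = 0.051777
  p = 40/167 = 0.239521; p^2 = 0.239521^2 = 0.057370
sum(p^2) = 0.054538 + 0.089641 + 0.051777 + 0.057370 = 0.253326
D = 1 - 0.253326 = 0.746674 ≈ 0.7467

0.7467


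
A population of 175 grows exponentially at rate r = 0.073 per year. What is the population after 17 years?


r*t = 0.073 * 17 = 1.241
exp(1.241) = 3.45907
N = 175 * 3.45907 = 605.337 ≈ 605

605


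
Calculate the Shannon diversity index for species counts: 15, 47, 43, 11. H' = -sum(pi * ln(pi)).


Total N = 15 + 47 + 43 + 11 = 116
Per-species terms:
  p = 15/116 = 0.129310; ln(p) = -2.045543; p*ln(p) = 0.129310 * (-2.045543) = -0.264509
  p = 47/116 = 0.405172; ln(p) = -0.903444; p*ln(p) = 0.405172 * (-0.903444) = -0.366050
  p = 43/116 = 0.370690; ln(p) = -0.992389; p*ln(p) = 0.370690 * (-0.992389) = -0.367869
  p = 11/116 = 0.094828; ln(p) = -2.355691; p*ln(p) = 0.094828 * (-2.355691) = -0.223385
sum(p*ln(p)) = (-0.264509) + (-0.366050) + (-0.367869) + (-0.223385) = -1.221813
H' = -(-1.221813) = 1.221813 ≈ 1.2218

1.2218


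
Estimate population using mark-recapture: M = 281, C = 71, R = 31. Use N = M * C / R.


N = M * C / R = 281 * 71 / 31 = 19951 / 31 = 643.58 ≈ 644

644 individuals


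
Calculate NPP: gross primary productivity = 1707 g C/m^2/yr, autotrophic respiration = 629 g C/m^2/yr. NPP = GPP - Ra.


NPP = GPP - Ra = 1707 - 629 = 1078 g C/m^2/yr

1078 g C/m^2/yr


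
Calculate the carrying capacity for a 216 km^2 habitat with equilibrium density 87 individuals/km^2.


K = 87 * 216 = 18792 individuals

18792 individuals


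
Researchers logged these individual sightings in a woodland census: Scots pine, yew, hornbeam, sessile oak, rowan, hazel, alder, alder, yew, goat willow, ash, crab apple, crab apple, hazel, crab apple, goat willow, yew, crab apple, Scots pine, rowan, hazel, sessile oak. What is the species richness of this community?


Total individuals logged = 22
Distinct species (count of individuals): Scots pine (2), yew (3), hornbeam (1), sessile oak (2), rowan (2), hazel (3), alder (2), goat willow (2), ash (1), crab apple (4)
Species richness = number of distinct species = 10

10


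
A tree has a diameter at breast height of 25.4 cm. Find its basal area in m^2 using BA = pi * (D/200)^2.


D/200 = 25.4/200 = 0.127 m
(D/200)^2 = 0.127^2 = 0.016129
BA = 3.141593 * 0.016129 = 0.0506708 ≈ 0.0507 m^2

0.0507 m^2


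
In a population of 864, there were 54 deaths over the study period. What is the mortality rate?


Mortality rate = 54 / 864 = 0.0625

0.0625


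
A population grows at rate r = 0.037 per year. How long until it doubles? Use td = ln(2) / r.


td = ln(2) / 0.037 = 0.693147 / 0.037 = 18.7337 ≈ 18.7 years

18.7 years


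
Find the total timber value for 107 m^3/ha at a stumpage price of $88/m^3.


Value = 107 * 88 = $9416/ha

$9416/ha


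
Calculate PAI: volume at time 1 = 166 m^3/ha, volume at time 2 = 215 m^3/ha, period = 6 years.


PAI = (V2 - V1) / period = (215 - 166) / 6 = 49 / 6 = 8.1667 ≈ 8.17 m^3/ha/yr

8.17 m^3/ha/yr


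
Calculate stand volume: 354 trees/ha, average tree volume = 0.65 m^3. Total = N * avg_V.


V_stand = 354 * 0.65 = 230.1 m^3/ha

230.1 m^3/ha


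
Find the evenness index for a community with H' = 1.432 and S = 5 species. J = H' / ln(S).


ln(5) = 1.60944
J = H' / ln(S) = 1.432 / 1.60944 = 0.889750 ≈ 0.8898

0.8898


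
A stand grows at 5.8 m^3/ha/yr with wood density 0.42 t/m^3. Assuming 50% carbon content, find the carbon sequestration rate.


C = 5.8 * 0.42 * 0.5 = 1.218 ≈ 1.22 t C/ha/yr

1.22 t C/ha/yr


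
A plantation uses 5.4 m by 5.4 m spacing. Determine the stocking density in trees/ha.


N = 10000 / 5.4^2 = 10000 / 29.16 = 342.936 ≈ 343 trees/ha

343 trees/ha


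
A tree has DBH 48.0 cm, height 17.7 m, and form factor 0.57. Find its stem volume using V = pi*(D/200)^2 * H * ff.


(D/200)^2 = (48.0/200)^2 = 0.24^2 = 0.0576
BA = 3.141593 * 0.0576 = 0.180956 m^2
V = 0.180956 * 17.7 * 0.57 = 1.82567 ≈ 1.826 m^3

1.826 m^3


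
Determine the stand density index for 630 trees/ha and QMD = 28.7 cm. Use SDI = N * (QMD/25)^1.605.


QMD/25 = 28.7/25 = 1.148
(1.148)^1.605 = exp(1.605 * ln(1.148)) = exp(1.605 * 0.138021) = exp(0.221524) = 1.24798
SDI = 630 * 1.24798 = 786.227 ≈ 786

786


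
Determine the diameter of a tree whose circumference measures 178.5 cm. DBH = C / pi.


DBH = C / pi = 178.5 / 3.141593 = 56.8183 ≈ 56.82 cm

56.82 cm


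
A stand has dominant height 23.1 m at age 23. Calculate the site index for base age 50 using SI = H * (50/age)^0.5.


50/23 = 2.17391
(2.17391)^0.5 = 1.47442
SI = 23.1 * 1.47442 = 34.0591 ≈ 34.1 m

34.1 m


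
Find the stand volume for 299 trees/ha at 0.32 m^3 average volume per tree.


V_stand = 299 * 0.32 = 95.68 ≈ 95.7 m^3/ha

95.7 m^3/ha


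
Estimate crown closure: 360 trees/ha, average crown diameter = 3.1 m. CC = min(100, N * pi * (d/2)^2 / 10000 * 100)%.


(d/2)^2 = (3.1/2)^2 = 1.55^2 = 2.4025
Crown area = 3.141593 * 2.4025 = 7.54768 m^2
N * area / 10000 * 100 = 360 * 7.54768 / 10000 * 100 = 27.1716
CC = min(100, 27.1716) = 27.1716 ≈ 27.2%

27.2%


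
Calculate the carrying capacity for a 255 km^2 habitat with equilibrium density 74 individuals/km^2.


K = 74 * 255 = 18870 individuals

18870 individuals


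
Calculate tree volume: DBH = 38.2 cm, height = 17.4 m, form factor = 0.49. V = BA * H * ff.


(D/200)^2 = (38.2/200)^2 = 0.191^2 = 0.036481
BA = 3.141593 * 0.036481 = 0.114608 m^2
V = 0.114608 * 17.4 * 0.49 = 0.977148 ≈ 0.977 m^3

0.977 m^3


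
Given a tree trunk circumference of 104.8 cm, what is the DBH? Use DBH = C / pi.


DBH = C / pi = 104.8 / 3.141593 = 33.3589 ≈ 33.36 cm

33.36 cm


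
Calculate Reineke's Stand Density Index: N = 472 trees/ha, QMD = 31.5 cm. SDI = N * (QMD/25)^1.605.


QMD/25 = 31.5/25 = 1.26
(1.26)^1.605 = exp(1.605 * ln(1.26)) = exp(1.605 * 0.231112) = exp(0.370935) = 1.44909
SDI = 472 * 1.44909 = 683.970 ≈ 684

684


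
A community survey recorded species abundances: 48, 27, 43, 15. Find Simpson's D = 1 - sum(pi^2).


Total N = 48 + 27 + 43 + 15 = 133
Per-species terms:
  p = 48/133 = 0.360902; p^2 = 0.360902^2 = 0.130250
  p = 27/133 = 0.203008; p^2 = 0.203008^2 = 0.041212
  p = 43/133 = 0.323308; p^2 = 0.323308^2 = 0.104528
  p = 15/133 = 0.112782; p^2 = 0.112782^2 = 0.012720
sum(p^2) = 0.130250 + 0.041212 + 0.104528 + 0.012720 = 0.288710
D = 1 - 0.288710 = 0.711290 ≈ 0.7113

0.7113


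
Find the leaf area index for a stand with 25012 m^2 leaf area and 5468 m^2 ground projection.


LAI = 25012 / 5468 = 4.5743 ≈ 4.57

4.57


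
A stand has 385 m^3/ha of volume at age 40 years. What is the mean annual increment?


MAI = 385 / 40 = 9.6250 ≈ 9.63 m^3/ha/yr

9.63 m^3/ha/yr


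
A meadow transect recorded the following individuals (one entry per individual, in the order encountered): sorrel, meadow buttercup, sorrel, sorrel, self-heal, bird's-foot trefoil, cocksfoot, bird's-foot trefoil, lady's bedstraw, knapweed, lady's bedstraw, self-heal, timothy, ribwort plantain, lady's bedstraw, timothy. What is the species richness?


Total individuals logged = 16
Distinct species (count of individuals): sorrel (3), meadow buttercup (1), self-heal (2), bird's-foot trefoil (2), cocksfoot (1), lady's bedstraw (3), knapweed (1), timothy (2), ribwort plantain (1)
Species richness = number of distinct species = 9

9


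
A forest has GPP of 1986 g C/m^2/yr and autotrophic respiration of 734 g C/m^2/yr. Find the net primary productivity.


NPP = GPP - Ra = 1986 - 734 = 1252 g C/m^2/yr

1252 g C/m^2/yr


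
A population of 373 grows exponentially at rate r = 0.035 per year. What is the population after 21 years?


r*t = 0.035 * 21 = 0.735
exp(0.735) = 2.08548
N = 373 * 2.08548 = 777.884 ≈ 778

778


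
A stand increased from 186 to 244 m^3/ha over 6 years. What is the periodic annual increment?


PAI = (V2 - V1) / period = (244 - 186) / 6 = 58 / 6 = 9.6667 ≈ 9.67 m^3/ha/yr

9.67 m^3/ha/yr
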